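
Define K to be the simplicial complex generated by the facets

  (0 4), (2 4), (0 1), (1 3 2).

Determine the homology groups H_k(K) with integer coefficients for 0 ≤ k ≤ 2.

We work with the vertex ordering 0 < 1 < 2 < 3 < 4. The simplices of K, each written with vertices in increasing order, are:

  0-simplices (5): [0], [1], [2], [3], [4]
  1-simplices (6): [0,1], [0,4], [1,2], [1,3], [2,3], [2,4]
  2-simplices (1): [1,2,3]

Hence C_0 ≅ Z^5, C_1 ≅ Z^6, C_2 ≅ Z^1.

Boundary ∂_1: C_1 → C_0 maps an edge to its endpoints' difference, ∂[p,q] = q − p.
The resulting 5×6 matrix has rank 4, and its Smith normal form has invariant factors (1,1,1,1).

Boundary ∂_2: C_2 → C_1 sends each 2-simplex [p,q,r] to [q,r] − [p,r] + [p,q]. For instance
  ∂[1,2,3] = [2,3] − [1,3] + [1,2].
The resulting 6×1 matrix has rank 1, and its Smith normal form has invariant factors (1).

From H_k ≅ ker(∂_k) / im(∂_{k+1}) we obtain:

  H_0: rank C_0 − rank ∂_1 = 5 − 4 = 1, and the invariant factors of ∂_1 are all 1, so H_0 ≅ Z.
  H_1: rank ker ∂_1 − rank ∂_2 = (6 − 4) − 1 = 1, and the invariant factors of ∂_2 are all 1, so H_1 ≅ Z.
  H_2: rank ker ∂_2 − rank ∂_3 = (1 − 1) − 0 = 0, and there is no ∂_3, so H_2 ≅ 0.

H_0 = Z,  H_1 = Z,  H_2 = 0.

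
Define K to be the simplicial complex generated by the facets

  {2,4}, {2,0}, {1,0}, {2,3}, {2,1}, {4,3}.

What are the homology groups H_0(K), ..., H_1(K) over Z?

H_0 ≅ Z,  H_1 ≅ Z^2.

Fix the vertex order 0 < 1 < 2 < 3 < 4 and write every simplex with vertices in increasing order. Then dim K = 1 and the simplices of K are:

  0-simplices (5): [0], [1], [2], [3], [4]
  1-simplices (6): [0,1], [0,2], [1,2], [2,3], [2,4], [3,4]

so the chain groups are C_0 ≅ Z^5, C_1 ≅ Z^6.

The boundary map ∂_1: C_1 → C_0 sends each edge [p,q] (with p < q) to q − p.
The resulting 5×6 matrix has rank 4, and its Smith normal form has invariant factors (1,1,1,1).

Now H_k = ker ∂_k / im ∂_{k+1}, so:

  H_0: rank C_0 − rank ∂_1 = 5 − 4 = 1, and the invariant factors of ∂_1 are all 1, so H_0 = Z.
  H_1: rank ker ∂_1 − rank ∂_2 = (6 − 4) − 0 = 2, and there is no ∂_2, so H_1 = Z^2.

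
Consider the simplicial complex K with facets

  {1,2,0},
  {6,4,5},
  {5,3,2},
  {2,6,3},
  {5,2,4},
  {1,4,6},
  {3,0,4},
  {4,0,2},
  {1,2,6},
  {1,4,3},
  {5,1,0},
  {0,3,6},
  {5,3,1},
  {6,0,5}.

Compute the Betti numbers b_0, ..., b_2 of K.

Order the vertices as 0 < 1 < 2 < 3 < 4 < 5 < 6. Listing each simplex with vertices in this order, K has dimension 2 with simplices:

  0-simplices (7): [0], [1], [2], [3], [4], [5], [6]
  1-simplices (21): [0,1], [0,2], [0,3], [0,4], [0,5], [0,6], [1,2], [1,3], [1,4], [1,5], [1,6], [2,3], [2,4], [2,5], [2,6], [3,4], [3,5], [3,6], [4,5], [4,6], [5,6]
  2-simplices (14): [0,1,2], [0,1,5], [0,2,4], [0,3,4], [0,3,6], [0,5,6], [1,2,6], [1,3,4], [1,3,5], [1,4,6], [2,3,5], [2,3,6], [2,4,5], [4,5,6]

so the chain groups are C_0 ≅ Z^7, C_1 ≅ Z^21, C_2 ≅ Z^14.

The boundary map ∂_1: C_1 → C_0 is given by ∂[p,q] = [q] − [p]. For instance
  ∂[0,5] = [5] − [0].
The resulting 7×21 matrix has rank 6, and its Smith normal form has invariant factors (1,1,1,1,1,1).

∂_2: C_2 → C_1 sends each 2-simplex [p,q,r] to [q,r] − [p,r] + [p,q]. For instance
  ∂[1,3,4] = [3,4] − [1,4] + [1,3],
  ∂[2,3,6] = [3,6] − [2,6] + [2,3].
The 21×14 boundary matrix has rank 13 and Smith normal form diag(1,1,1,1,1,1,1,1,1,1,1,1,1).

Computing H_k = (kernel of ∂_k) / (image of ∂_{k+1}):

  H_0: rank C_0 − rank ∂_1 = 7 − 6 = 1, and the invariant factors of ∂_1 are all 1, so H_0 ≅ Z.
  H_1: rank ker ∂_1 − rank ∂_2 = (21 − 6) − 13 = 2, and the invariant factors of ∂_2 are all 1, so H_1 ≅ Z^2.
  H_2: rank ker ∂_2 − rank ∂_3 = (14 − 13) − 0 = 1, and there is no ∂_3, so H_2 ≅ Z.

Hence the Betti numbers are b_0 = 1, b_1 = 2, b_2 = 1.

b_0 = 1, b_1 = 2, b_2 = 1.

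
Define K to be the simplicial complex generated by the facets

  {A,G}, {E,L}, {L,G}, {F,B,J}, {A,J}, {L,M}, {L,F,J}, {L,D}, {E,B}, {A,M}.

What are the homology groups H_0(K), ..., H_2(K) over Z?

Take the total order A < B < D < E < F < G < J < L < M on the vertex set. Then K (dimension 2) consists of the simplices:

  0-simplices (9): A, B, D, E, F, G, J, L, M
  1-simplices (13): AG, AJ, AM, BE, BF, BJ, DL, EL, FJ, FL, GL, JL, LM
  2-simplices (2): BFJ, FJL

Hence C_0 ≅ Z^9, C_1 ≅ Z^13, C_2 ≅ Z^2.

Boundary ∂_1: C_1 → C_0 maps an edge to its endpoints' difference, ∂[p,q] = q − p. For instance
  ∂BJ = J − B.
The resulting 9×13 matrix has rank 8, and its Smith normal form has invariant factors (1,1,1,1,1,1,1,1).

Boundary ∂_2: C_2 → C_1 acts by ∂[p,q,r] = [q,r] − [p,r] + [p,q]. For instance
  ∂BFJ = FJ − BJ + BF,
  ∂FJL = JL − FL + FJ.
The resulting 13×2 matrix has rank 2, and its Smith normal form has invariant factors (1,1).

Now H_k = ker ∂_k / im ∂_{k+1}, so:

  H_0: rank C_0 − rank ∂_1 = 9 − 8 = 1, and the invariant factors of ∂_1 are all 1, so H_0 ≅ Z.
  H_1: rank ker ∂_1 − rank ∂_2 = (13 − 8) − 2 = 3, and the invariant factors of ∂_2 are all 1, so H_1 ≅ Z^3.
  H_2: rank ker ∂_2 − rank ∂_3 = (2 − 2) − 0 = 0, and there is no ∂_3, so H_2 ≅ 0.

H_0 = Z,  H_1 = Z^3,  H_2 = 0.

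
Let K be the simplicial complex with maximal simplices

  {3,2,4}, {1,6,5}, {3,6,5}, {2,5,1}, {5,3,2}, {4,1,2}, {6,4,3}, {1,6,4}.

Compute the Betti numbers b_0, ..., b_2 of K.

We work with the vertex ordering 1 < 2 < 3 < 4 < 5 < 6. The simplices of K, each written with vertices in increasing order, are:

  0-simplices (6): [1], [2], [3], [4], [5], [6]
  1-simplices (12): [1,2], [1,4], [1,5], [1,6], [2,3], [2,4], [2,5], [3,4], [3,5], [3,6], [4,6], [5,6]
  2-simplices (8): [1,2,4], [1,2,5], [1,4,6], [1,5,6], [2,3,4], [2,3,5], [3,4,6], [3,5,6]

giving chain groups C_0 ≅ Z^6, C_1 ≅ Z^12, C_2 ≅ Z^8.

∂_1: C_1 → C_0 maps an edge to its endpoints' difference, ∂[p,q] = q − p.
The 6×12 boundary matrix has rank 5 and Smith normal form diag(1,1,1,1,1).

Boundary ∂_2: C_2 → C_1 maps a triangle to the signed sum of its edges. For instance
  ∂[1,2,4] = [2,4] − [1,4] + [1,2],
  ∂[1,2,5] = [2,5] − [1,5] + [1,2].
As a 12×8 matrix over Z this has rank 7, with invariant factors (1,1,1,1,1,1,1).

Reading off H_k = ker ∂_k / im ∂_{k+1}:

  H_0: rank C_0 − rank ∂_1 = 6 − 5 = 1, and the invariant factors of ∂_1 are all 1, so H_0 ≅ Z.
  H_1: rank ker ∂_1 − rank ∂_2 = (12 − 5) − 7 = 0, and the invariant factors of ∂_2 are all 1, so H_1 ≅ 0.
  H_2: rank ker ∂_2 − rank ∂_3 = (8 − 7) − 0 = 1, and there is no ∂_3, so H_2 ≅ Z.

Hence the Betti numbers are b_0 = 1, b_1 = 0, b_2 = 1.

b_0 = 1, b_1 = 0, b_2 = 1.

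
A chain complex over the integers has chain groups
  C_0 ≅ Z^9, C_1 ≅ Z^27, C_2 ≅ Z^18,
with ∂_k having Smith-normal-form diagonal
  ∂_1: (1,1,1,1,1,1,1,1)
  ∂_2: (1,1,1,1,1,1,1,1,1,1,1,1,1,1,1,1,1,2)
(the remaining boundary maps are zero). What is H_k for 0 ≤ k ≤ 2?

H_0 ≅ Z,  H_1 ≅ Z × Z/2,  H_2 = 0.

H_0: b_0 = 9 − 0 − 8 = 1; torsion from ∂_1 factors > 1: none. So H_0 ≅ Z.
H_1: b_1 = 27 − 8 − 18 = 1; torsion from ∂_2 factors > 1: [2]. So H_1 ≅ Z × Z/2.
H_2: b_2 = 18 − 18 − 0 = 0; torsion from ∂_3 factors > 1: none. So H_2 ≅ 0.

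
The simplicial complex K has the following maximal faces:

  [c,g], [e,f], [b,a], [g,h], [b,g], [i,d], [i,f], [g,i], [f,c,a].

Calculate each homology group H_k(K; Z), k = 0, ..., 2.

Order the vertices as a < b < c < d < e < f < g < h < i. Listing each simplex with vertices in this order, K has dimension 2 with simplices:

  0-simplices (9): a, b, c, d, e, f, g, h, i
  1-simplices (11): ab, ac, af, bg, cf, cg, di, ef, fi, gh, gi
  2-simplices (1): acf

giving chain groups C_0 ≅ Z^9, C_1 ≅ Z^11, C_2 ≅ Z^1.

Boundary ∂_1: C_1 → C_0 sends each edge [p,q] (with p < q) to q − p.
As a 9×11 matrix over Z this has rank 8, with invariant factors (1,1,1,1,1,1,1,1).

Boundary ∂_2: C_2 → C_1 sends each 2-simplex [p,q,r] to [q,r] − [p,r] + [p,q]. For instance
  ∂acf = cf − af + ac.
This gives a 11×1 integer matrix of rank 1; reducing to Smith normal form yields diagonal entries (1).

From H_k ≅ ker(∂_k) / im(∂_{k+1}) we obtain:

  H_0: rank C_0 − rank ∂_1 = 9 − 8 = 1, and the invariant factors of ∂_1 are all 1, so H_0 = Z.
  H_1: rank ker ∂_1 − rank ∂_2 = (11 − 8) − 1 = 2, and the invariant factors of ∂_2 are all 1, so H_1 = Z^2.
  H_2: rank ker ∂_2 − rank ∂_3 = (1 − 1) − 0 = 0, and there is no ∂_3, so H_2 = 0.

As a check, the Euler characteristic is 9 − 11 + 1 = -1, which agrees with 1 − 2 + 0 = -1.

H_0 ≅ Z,  H_1 ≅ Z^2,  H_2 = 0.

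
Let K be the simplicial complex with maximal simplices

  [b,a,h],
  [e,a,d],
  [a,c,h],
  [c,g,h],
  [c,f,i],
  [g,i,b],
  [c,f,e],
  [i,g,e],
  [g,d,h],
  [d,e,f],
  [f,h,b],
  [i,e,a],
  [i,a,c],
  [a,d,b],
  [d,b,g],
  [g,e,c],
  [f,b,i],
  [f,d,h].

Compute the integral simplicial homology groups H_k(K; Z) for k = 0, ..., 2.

H_0 ≅ Z,  H_1 ≅ Z ⊕ Z/2,  H_2 = 0.

K has 9 vertices, 27 edges, 18 triangles.
rank ∂_0 = 0, rank ∂_1 = 8 ⇒ b_0 = 9 − 0 − 8 = 1; all invariant factors of ∂_1 are 1 so no torsion. So H_0 = Z.
rank ∂_1 = 8, rank ∂_2 = 18 ⇒ b_1 = 27 − 8 − 18 = 1; ∂_2 has invariant factor(s) [2] giving torsion. So H_1 = Z ⊕ Z/2.
rank ∂_2 = 18, rank ∂_3 = 0 ⇒ b_2 = 18 − 18 − 0 = 0. So H_2 = 0.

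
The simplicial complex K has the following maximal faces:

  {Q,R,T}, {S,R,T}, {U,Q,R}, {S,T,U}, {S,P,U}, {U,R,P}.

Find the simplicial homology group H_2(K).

H_2 ≅ 0.

Order the vertices as P < Q < R < S < T < U. Listing each simplex with vertices in this order, K has dimension 2 with simplices:

  0-simplices (6): P, Q, R, S, T, U
  1-simplices (12): PR, PS, PU, QR, QT, QU, RS, RT, RU, ST, SU, TU
  2-simplices (6): PRU, PSU, QRT, QRU, RST, STU

so the chain groups are C_0 ≅ Z^6, C_1 ≅ Z^12, C_2 ≅ Z^6.

The boundary map ∂_1: C_1 → C_0 maps an edge to its endpoints' difference, ∂[p,q] = q − p.
The 6×12 boundary matrix has rank 5 and Smith normal form diag(1,1,1,1,1).

∂_2: C_2 → C_1 maps a triangle to the signed sum of its edges. For instance
  ∂PRU = RU − PU + PR,
  ∂QRU = RU − QU + QR.
The 12×6 boundary matrix has rank 6 and Smith normal form diag(1,1,1,1,1,1).

Computing H_k = (kernel of ∂_k) / (image of ∂_{k+1}):

  H_2: rank ker ∂_2 − rank ∂_3 = (6 − 6) − 0 = 0, and there is no ∂_3, so H_2 ≅ 0.

(K is a triangulation of the cylinder S^1 x I.)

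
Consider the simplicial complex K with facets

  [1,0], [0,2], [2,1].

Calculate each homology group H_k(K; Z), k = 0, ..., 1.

H_0 ≅ Z,  H_1 ≅ Z.

Order the vertices as 0 < 1 < 2. Listing each simplex with vertices in this order, K has dimension 1 with simplices:

  0-simplices (3): [0], [1], [2]
  1-simplices (3): [0,1], [0,2], [1,2]

so the chain groups are C_0 ≅ Z^3, C_1 ≅ Z^3.

Boundary ∂_1: C_1 → C_0 sends each edge [p,q] (with p < q) to q − p.
The 3×3 boundary matrix has rank 2 and Smith normal form diag(1,1).

Now H_k = ker ∂_k / im ∂_{k+1}, so:

  H_0: rank C_0 − rank ∂_1 = 3 − 2 = 1, and the invariant factors of ∂_1 are all 1, so H_0 = Z.
  H_1: rank ker ∂_1 − rank ∂_2 = (3 − 2) − 0 = 1, and there is no ∂_2, so H_1 = Z.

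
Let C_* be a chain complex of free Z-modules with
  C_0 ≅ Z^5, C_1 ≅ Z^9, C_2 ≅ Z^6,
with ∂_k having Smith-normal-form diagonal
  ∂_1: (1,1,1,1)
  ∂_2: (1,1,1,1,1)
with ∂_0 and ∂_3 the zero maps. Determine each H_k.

H_0: b_0 = 5 − 0 − 4 = 1; torsion from ∂_1 factors > 1: none. So H_0 ≅ Z.
H_1: b_1 = 9 − 4 − 5 = 0; torsion from ∂_2 factors > 1: none. So H_1 ≅ 0.
H_2: b_2 = 6 − 5 − 0 = 1; torsion from ∂_3 factors > 1: none. So H_2 ≅ Z.

H_0 ≅ Z,  H_1 = 0,  H_2 ≅ Z.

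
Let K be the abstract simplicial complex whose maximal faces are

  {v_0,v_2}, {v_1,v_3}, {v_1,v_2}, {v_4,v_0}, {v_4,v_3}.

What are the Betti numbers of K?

b_0 = 1, b_1 = 1.

Take the total order v_0 < v_1 < v_2 < v_3 < v_4 on the vertex set. Then K (dimension 1) consists of the simplices:

  0-simplices (5): [v_0], [v_1], [v_2], [v_3], [v_4]
  1-simplices (5): [v_0,v_2], [v_0,v_4], [v_1,v_2], [v_1,v_3], [v_3,v_4]

giving chain groups C_0 ≅ Z^5, C_1 ≅ Z^5.

The boundary map ∂_1: C_1 → C_0 maps an edge to its endpoints' difference, ∂[p,q] = q − p. For instance
  ∂[v_1,v_2] = [v_2] − [v_1].
As a 5×5 matrix over Z this has rank 4, with invariant factors (1,1,1,1).

From H_k ≅ ker(∂_k) / im(∂_{k+1}) we obtain:

  H_0: rank C_0 − rank ∂_1 = 5 − 4 = 1, and the invariant factors of ∂_1 are all 1, so H_0 ≅ Z.
  H_1: rank ker ∂_1 − rank ∂_2 = (5 − 4) − 0 = 1, and there is no ∂_2, so H_1 ≅ Z.

(K is a triangulation of the circle S^1.)

Hence the Betti numbers are b_0 = 1, b_1 = 1.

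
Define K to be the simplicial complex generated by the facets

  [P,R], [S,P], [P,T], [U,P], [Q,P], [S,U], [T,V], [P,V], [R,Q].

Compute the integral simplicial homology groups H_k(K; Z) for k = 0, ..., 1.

H_0 = Z,  H_1 = Z^3.

Order the vertices as P < Q < R < S < T < U < V. Listing each simplex with vertices in this order, K has dimension 1 with simplices:

  0-simplices (7): P, Q, R, S, T, U, V
  1-simplices (9): PQ, PR, PS, PT, PU, PV, QR, SU, TV

Hence C_0 ≅ Z^7, C_1 ≅ Z^9.

Boundary ∂_1: C_1 → C_0 is given by ∂[p,q] = [q] − [p]. For instance
  ∂PR = R − P.
The resulting 7×9 matrix has rank 6, and its Smith normal form has invariant factors (1,1,1,1,1,1).

Computing H_k = (kernel of ∂_k) / (image of ∂_{k+1}):

  H_0: rank C_0 − rank ∂_1 = 7 − 6 = 1, and the invariant factors of ∂_1 are all 1, so H_0 ≅ Z.
  H_1: rank ker ∂_1 − rank ∂_2 = (9 − 6) − 0 = 3, and there is no ∂_2, so H_1 ≅ Z^3.

As a check, the Euler characteristic is 7 − 9 = -2, which agrees with 1 − 3 = -2.
(K is a triangulation of a wedge of 3 circles.)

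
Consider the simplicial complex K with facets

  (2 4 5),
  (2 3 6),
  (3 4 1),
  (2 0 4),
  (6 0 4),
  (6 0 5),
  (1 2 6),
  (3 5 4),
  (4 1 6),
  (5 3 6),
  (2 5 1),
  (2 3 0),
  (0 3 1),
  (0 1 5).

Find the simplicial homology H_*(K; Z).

Fix the vertex order 0 < 1 < 2 < 3 < 4 < 5 < 6 and write every simplex with vertices in increasing order. Then dim K = 2 and the simplices of K are:

  0-simplices (7): [0], [1], [2], [3], [4], [5], [6]
  1-simplices (21): [0,1], [0,2], [0,3], [0,4], [0,5], [0,6], [1,2], [1,3], [1,4], [1,5], [1,6], [2,3], [2,4], [2,5], [2,6], [3,4], [3,5], [3,6], [4,5], [4,6], [5,6]
  2-simplices (14): [0,1,3], [0,1,5], [0,2,3], [0,2,4], [0,4,6], [0,5,6], [1,2,5], [1,2,6], [1,3,4], [1,4,6], [2,3,6], [2,4,5], [3,4,5], [3,5,6]

Hence C_0 ≅ Z^7, C_1 ≅ Z^21, C_2 ≅ Z^14.

The boundary map ∂_1: C_1 → C_0 sends each edge [p,q] (with p < q) to q − p.
As a 7×21 matrix over Z this has rank 6, with invariant factors (1,1,1,1,1,1).

Boundary ∂_2: C_2 → C_1 sends each 2-simplex [p,q,r] to [q,r] − [p,r] + [p,q]. For instance
  ∂[0,5,6] = [5,6] − [0,6] + [0,5],
  ∂[0,2,3] = [2,3] − [0,3] + [0,2].
As a 21×14 matrix over Z this has rank 13, with invariant factors (1,1,1,1,1,1,1,1,1,1,1,1,1).

Reading off H_k = ker ∂_k / im ∂_{k+1}:

  H_0: rank C_0 − rank ∂_1 = 7 − 6 = 1, and the invariant factors of ∂_1 are all 1, so H_0 = Z.
  H_1: rank ker ∂_1 − rank ∂_2 = (21 − 6) − 13 = 2, and the invariant factors of ∂_2 are all 1, so H_1 = Z^2.
  H_2: rank ker ∂_2 − rank ∂_3 = (14 − 13) − 0 = 1, and there is no ∂_3, so H_2 = Z.

H_0 ≅ Z,  H_1 ≅ Z^2,  H_2 ≅ Z.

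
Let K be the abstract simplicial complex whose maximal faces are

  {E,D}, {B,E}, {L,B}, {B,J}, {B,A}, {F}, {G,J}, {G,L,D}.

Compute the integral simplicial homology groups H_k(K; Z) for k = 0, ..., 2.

Take the total order A < B < D < E < F < G < J < L on the vertex set. Then K (dimension 2) consists of the simplices:

  0-simplices (8): A, B, D, E, F, G, J, L
  1-simplices (9): AB, BE, BJ, BL, DE, DG, DL, GJ, GL
  2-simplices (1): DGL

Hence C_0 ≅ Z^8, C_1 ≅ Z^9, C_2 ≅ Z^1.

The boundary map ∂_1: C_1 → C_0 is given by ∂[p,q] = [q] − [p].
The resulting 8×9 matrix has rank 6, and its Smith normal form has invariant factors (1,1,1,1,1,1).

∂_2: C_2 → C_1 maps a triangle to the signed sum of its edges. For instance
  ∂DGL = GL − DL + DG.
This gives a 9×1 integer matrix of rank 1; reducing to Smith normal form yields diagonal entries (1).

From H_k ≅ ker(∂_k) / im(∂_{k+1}) we obtain:

  H_0: rank C_0 − rank ∂_1 = 8 − 6 = 2, and the invariant factors of ∂_1 are all 1, so H_0 ≅ Z^2.
  H_1: rank ker ∂_1 − rank ∂_2 = (9 − 6) − 1 = 2, and the invariant factors of ∂_2 are all 1, so H_1 ≅ Z^2.
  H_2: rank ker ∂_2 − rank ∂_3 = (1 − 1) − 0 = 0, and there is no ∂_3, so H_2 ≅ 0.

H_0 ≅ Z^2,  H_1 ≅ Z^2,  H_2 = 0.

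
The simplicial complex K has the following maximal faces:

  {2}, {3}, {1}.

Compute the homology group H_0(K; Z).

We work with the vertex ordering 1 < 2 < 3. The simplices of K, each written with vertices in increasing order, are:

  0-simplices (3): [1], [2], [3]

Hence C_0 ≅ Z^3.

Now H_k = ker ∂_k / im ∂_{k+1}, so:

  H_0: rank C_0 − rank ∂_1 = 3 − 0 = 3, and there is no ∂_1, so H_0 = Z^3.

H_0 = Z^3.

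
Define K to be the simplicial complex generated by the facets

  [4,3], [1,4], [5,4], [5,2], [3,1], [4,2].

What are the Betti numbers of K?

K has 5 vertices, 6 edges.
rank ∂_0 = 0, rank ∂_1 = 4 ⇒ b_0 = 5 − 0 − 4 = 1; all invariant factors of ∂_1 are 1 so no torsion. So H_0 ≅ Z.
rank ∂_1 = 4, rank ∂_2 = 0 ⇒ b_1 = 6 − 4 − 0 = 2. So H_1 ≅ Z^2.

b_0 = 1, b_1 = 2.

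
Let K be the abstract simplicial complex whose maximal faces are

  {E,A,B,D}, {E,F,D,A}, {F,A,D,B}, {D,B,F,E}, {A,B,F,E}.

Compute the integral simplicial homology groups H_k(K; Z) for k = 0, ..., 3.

H_0 ≅ Z,  H_1 = 0,  H_2 = 0,  H_3 ≅ Z.

K has 5 vertices, 10 edges, 10 triangles, 5 3-simplices.
rank ∂_0 = 0, rank ∂_1 = 4 ⇒ b_0 = 5 − 0 − 4 = 1; all invariant factors of ∂_1 are 1 so no torsion. So H_0 = Z.
rank ∂_1 = 4, rank ∂_2 = 6 ⇒ b_1 = 10 − 4 − 6 = 0; all invariant factors of ∂_2 are 1 so no torsion. So H_1 = 0.
rank ∂_2 = 6, rank ∂_3 = 4 ⇒ b_2 = 10 − 6 − 4 = 0; all invariant factors of ∂_3 are 1 so no torsion. So H_2 = 0.
rank ∂_3 = 4, rank ∂_4 = 0 ⇒ b_3 = 5 − 4 − 0 = 1. So H_3 = Z.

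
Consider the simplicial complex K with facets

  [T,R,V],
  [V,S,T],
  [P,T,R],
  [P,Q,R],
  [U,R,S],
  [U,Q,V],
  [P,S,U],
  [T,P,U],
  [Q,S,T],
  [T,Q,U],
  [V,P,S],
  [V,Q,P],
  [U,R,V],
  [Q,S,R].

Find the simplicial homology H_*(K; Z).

Order the vertices as P < Q < R < S < T < U < V. Listing each simplex with vertices in this order, K has dimension 2 with simplices:

  0-simplices (7): P, Q, R, S, T, U, V
  1-simplices (21): PQ, PR, PS, PT, PU, PV, QR, QS, QT, QU, QV, RS, RT, RU, RV, ST, SU, SV, TU, TV, UV
  2-simplices (14): PQR, PQV, PRT, PSU, PSV, PTU, QRS, QST, QTU, QUV, RSU, RTV, RUV, STV

so the chain groups are C_0 ≅ Z^7, C_1 ≅ Z^21, C_2 ≅ Z^14.

∂_1: C_1 → C_0 sends each edge [p,q] (with p < q) to q − p. For instance
  ∂ST = T − S.
This gives a 7×21 integer matrix of rank 6; reducing to Smith normal form yields diagonal entries (1,1,1,1,1,1).

∂_2: C_2 → C_1 maps a triangle to the signed sum of its edges. For instance
  ∂QRS = RS − QS + QR,
  ∂QST = ST − QT + QS.
The 21×14 boundary matrix has rank 13 and Smith normal form diag(1,1,1,1,1,1,1,1,1,1,1,1,1).

From H_k ≅ ker(∂_k) / im(∂_{k+1}) we obtain:

  H_0: rank C_0 − rank ∂_1 = 7 − 6 = 1, and the invariant factors of ∂_1 are all 1, so H_0 ≅ Z.
  H_1: rank ker ∂_1 − rank ∂_2 = (21 − 6) − 13 = 2, and the invariant factors of ∂_2 are all 1, so H_1 ≅ Z^2.
  H_2: rank ker ∂_2 − rank ∂_3 = (14 − 13) − 0 = 1, and there is no ∂_3, so H_2 ≅ Z.

As a check, the Euler characteristic is 7 − 21 + 14 = 0, which agrees with 1 − 2 + 1 = 0.

H_0 ≅ Z,  H_1 ≅ Z^2,  H_2 ≅ Z.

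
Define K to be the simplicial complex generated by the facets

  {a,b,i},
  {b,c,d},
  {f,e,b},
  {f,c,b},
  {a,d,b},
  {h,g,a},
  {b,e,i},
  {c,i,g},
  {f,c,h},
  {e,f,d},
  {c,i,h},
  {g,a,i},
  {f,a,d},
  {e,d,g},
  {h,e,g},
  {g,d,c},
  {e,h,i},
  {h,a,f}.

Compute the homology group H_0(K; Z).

H_0 ≅ Z.

Order the vertices as a < b < c < d < e < f < g < h < i. Listing each simplex with vertices in this order, K has dimension 2 with simplices:

  0-simplices (9): a, b, c, d, e, f, g, h, i
  1-simplices (27): ab, ad, af, ag, ah, ai, bc, bd, be, bf, bi, cd, cf, cg, ch, ci, de, df, dg, ef, eg, eh, ei, fh, gh, gi, hi
  2-simplices (18): abd, abi, adf, afh, agh, agi, bcd, bcf, bef, bei, cdg, cfh, cgi, chi, def, deg, egh, ehi

giving chain groups C_0 ≅ Z^9, C_1 ≅ Z^27, C_2 ≅ Z^18.

The boundary map ∂_1: C_1 → C_0 sends each edge [p,q] (with p < q) to q − p.
This gives a 9×27 integer matrix of rank 8; reducing to Smith normal form yields diagonal entries (1,1,1,1,1,1,1,1).

Boundary ∂_2: C_2 → C_1 acts by ∂[p,q,r] = [q,r] − [p,r] + [p,q]. For instance
  ∂cfh = fh − ch + cf,
  ∂egh = gh − eh + eg.
The resulting 27×18 matrix has rank 18, and its Smith normal form has invariant factors (1,1,1,1,1,1,1,1,1,1,1,1,1,1,1,1,1,2).

From H_k ≅ ker(∂_k) / im(∂_{k+1}) we obtain:

  H_0: rank C_0 − rank ∂_1 = 9 − 8 = 1, and the invariant factors of ∂_1 are all 1, so H_0 ≅ Z.

(K is a triangulation of the Klein bottle.)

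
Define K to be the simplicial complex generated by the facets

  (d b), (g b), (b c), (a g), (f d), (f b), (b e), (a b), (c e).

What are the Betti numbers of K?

Fix the vertex order a < b < c < d < e < f < g and write every simplex with vertices in increasing order. Then dim K = 1 and the simplices of K are:

  0-simplices (7): a, b, c, d, e, f, g
  1-simplices (9): ab, ag, bc, bd, be, bf, bg, ce, df

so the chain groups are C_0 ≅ Z^7, C_1 ≅ Z^9.

The boundary map ∂_1: C_1 → C_0 is given by ∂[p,q] = [q] − [p]. For instance
  ∂bd = d − b.
The resulting 7×9 matrix has rank 6, and its Smith normal form has invariant factors (1,1,1,1,1,1).

From H_k ≅ ker(∂_k) / im(∂_{k+1}) we obtain:

  H_0: rank C_0 − rank ∂_1 = 7 − 6 = 1, and the invariant factors of ∂_1 are all 1, so H_0 ≅ Z.
  H_1: rank ker ∂_1 − rank ∂_2 = (9 − 6) − 0 = 3, and there is no ∂_2, so H_1 ≅ Z^3.

(K is a triangulation of a wedge of 3 circles.)

Hence the Betti numbers are b_0 = 1, b_1 = 3.

b_0 = 1, b_1 = 3.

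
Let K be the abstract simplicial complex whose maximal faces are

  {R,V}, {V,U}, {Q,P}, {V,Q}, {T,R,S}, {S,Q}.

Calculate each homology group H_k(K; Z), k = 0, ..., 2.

K has 7 vertices, 8 edges, 1 triangle.
rank ∂_0 = 0, rank ∂_1 = 6 ⇒ b_0 = 7 − 0 − 6 = 1; all invariant factors of ∂_1 are 1 so no torsion. So H_0 = Z.
rank ∂_1 = 6, rank ∂_2 = 1 ⇒ b_1 = 8 − 6 − 1 = 1; all invariant factors of ∂_2 are 1 so no torsion. So H_1 = Z.
rank ∂_2 = 1, rank ∂_3 = 0 ⇒ b_2 = 1 − 1 − 0 = 0. So H_2 = 0.

H_0 = Z,  H_1 = Z,  H_2 = 0.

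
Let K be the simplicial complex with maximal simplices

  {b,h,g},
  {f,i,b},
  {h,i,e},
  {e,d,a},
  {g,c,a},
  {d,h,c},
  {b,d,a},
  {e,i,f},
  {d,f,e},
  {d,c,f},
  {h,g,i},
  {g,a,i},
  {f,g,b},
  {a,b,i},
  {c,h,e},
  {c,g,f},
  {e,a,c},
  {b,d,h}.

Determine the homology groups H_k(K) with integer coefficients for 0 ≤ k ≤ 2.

H_0 = Z,  H_1 = Z ⊕ Z/2,  H_2 = 0.

Order the vertices as a < b < c < d < e < f < g < h < i. Listing each simplex with vertices in this order, K has dimension 2 with simplices:

  0-simplices (9): a, b, c, d, e, f, g, h, i
  1-simplices (27): ab, ac, ad, ae, ag, ai, bd, bf, bg, bh, bi, cd, ce, cf, cg, ch, de, df, dh, ef, eh, ei, fg, fi, gh, gi, hi
  2-simplices (18): abd, abi, ace, acg, ade, agi, bdh, bfg, bfi, bgh, cdf, cdh, ceh, cfg, def, efi, ehi, ghi

giving chain groups C_0 ≅ Z^9, C_1 ≅ Z^27, C_2 ≅ Z^18.

Boundary ∂_1: C_1 → C_0 maps an edge to its endpoints' difference, ∂[p,q] = q − p.
The 9×27 boundary matrix has rank 8 and Smith normal form diag(1,1,1,1,1,1,1,1).

∂_2: C_2 → C_1 maps a triangle to the signed sum of its edges. For instance
  ∂ehi = hi − ei + eh,
  ∂bfg = fg − bg + bf.
The resulting 27×18 matrix has rank 18, and its Smith normal form has invariant factors (1,1,1,1,1,1,1,1,1,1,1,1,1,1,1,1,1,2).

Now H_k = ker ∂_k / im ∂_{k+1}, so:

  H_0: rank C_0 − rank ∂_1 = 9 − 8 = 1, and the invariant factors of ∂_1 are all 1, so H_0 ≅ Z.
  H_1: rank ker ∂_1 − rank ∂_2 = (27 − 8) − 18 = 1, and ∂_2 has invariant factor 2 > 1, so H_1 ≅ Z ⊕ Z/2.
  H_2: rank ker ∂_2 − rank ∂_3 = (18 − 18) − 0 = 0, and there is no ∂_3, so H_2 ≅ 0.

As a check, the Euler characteristic is 9 − 27 + 18 = 0, which agrees with 1 − 1 + 0 = 0.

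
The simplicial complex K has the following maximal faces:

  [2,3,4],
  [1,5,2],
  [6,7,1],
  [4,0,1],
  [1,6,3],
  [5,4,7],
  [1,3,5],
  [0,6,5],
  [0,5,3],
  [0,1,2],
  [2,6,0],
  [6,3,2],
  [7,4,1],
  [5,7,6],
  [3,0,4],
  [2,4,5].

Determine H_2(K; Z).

H_2 ≅ Z.

Fix the vertex order 0 < 1 < 2 < 3 < 4 < 5 < 6 < 7 and write every simplex with vertices in increasing order. Then dim K = 2 and the simplices of K are:

  0-simplices (8): [0], [1], [2], [3], [4], [5], [6], [7]
  1-simplices (24): (24 of them)
  2-simplices (16): [0,1,2], [0,1,4], [0,2,6], [0,3,4], [0,3,5], [0,5,6], [1,2,5], [1,3,5], [1,3,6], [1,4,7], [1,6,7], [2,3,4], [2,3,6], [2,4,5], [4,5,7], [5,6,7]

giving chain groups C_0 ≅ Z^8, C_1 ≅ Z^24, C_2 ≅ Z^16.

Boundary ∂_1: C_1 → C_0 sends each edge [p,q] (with p < q) to q − p. For instance
  ∂[2,6] = [6] − [2].
The resulting 8×24 matrix has rank 7, and its Smith normal form has invariant factors (1,1,1,1,1,1,1).

Boundary ∂_2: C_2 → C_1 acts by ∂[p,q,r] = [q,r] − [p,r] + [p,q]. For instance
  ∂[1,3,6] = [3,6] − [1,6] + [1,3],
  ∂[1,4,7] = [4,7] − [1,7] + [1,4].
This gives a 24×16 integer matrix of rank 15; reducing to Smith normal form yields diagonal entries (1,1,1,1,1,1,1,1,1,1,1,1,1,1,1).

From H_k ≅ ker(∂_k) / im(∂_{k+1}) we obtain:

  H_2: rank ker ∂_2 − rank ∂_3 = (16 − 15) − 0 = 1, and there is no ∂_3, so H_2 ≅ Z.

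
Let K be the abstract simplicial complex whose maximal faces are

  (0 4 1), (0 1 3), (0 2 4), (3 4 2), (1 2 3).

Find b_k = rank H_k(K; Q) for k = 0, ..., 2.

Order the vertices as 0 < 1 < 2 < 3 < 4. Listing each simplex with vertices in this order, K has dimension 2 with simplices:

  0-simplices (5): [0], [1], [2], [3], [4]
  1-simplices (10): [0,1], [0,2], [0,3], [0,4], [1,2], [1,3], [1,4], [2,3], [2,4], [3,4]
  2-simplices (5): [0,1,3], [0,1,4], [0,2,4], [1,2,3], [2,3,4]

giving chain groups C_0 ≅ Z^5, C_1 ≅ Z^10, C_2 ≅ Z^5.

The boundary map ∂_1: C_1 → C_0 maps an edge to its endpoints' difference, ∂[p,q] = q − p.
As a 5×10 matrix over Z this has rank 4, with invariant factors (1,1,1,1).

∂_2: C_2 → C_1 sends each 2-simplex [p,q,r] to [q,r] − [p,r] + [p,q]. For instance
  ∂[0,1,3] = [1,3] − [0,3] + [0,1],
  ∂[0,1,4] = [1,4] − [0,4] + [0,1].
This gives a 10×5 integer matrix of rank 5; reducing to Smith normal form yields diagonal entries (1,1,1,1,1).

Reading off H_k = ker ∂_k / im ∂_{k+1}:

  H_0: rank C_0 − rank ∂_1 = 5 − 4 = 1, and the invariant factors of ∂_1 are all 1, so H_0 ≅ Z.
  H_1: rank ker ∂_1 − rank ∂_2 = (10 − 4) − 5 = 1, and the invariant factors of ∂_2 are all 1, so H_1 ≅ Z.
  H_2: rank ker ∂_2 − rank ∂_3 = (5 − 5) − 0 = 0, and there is no ∂_3, so H_2 ≅ 0.

Hence the Betti numbers are b_0 = 1, b_1 = 1, b_2 = 0.

b_0 = 1, b_1 = 1, b_2 = 0.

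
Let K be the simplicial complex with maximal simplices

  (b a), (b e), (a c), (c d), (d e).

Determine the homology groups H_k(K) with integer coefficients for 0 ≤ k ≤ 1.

Fix the vertex order a < b < c < d < e and write every simplex with vertices in increasing order. Then dim K = 1 and the simplices of K are:

  0-simplices (5): a, b, c, d, e
  1-simplices (5): ab, ac, be, cd, de

Hence C_0 ≅ Z^5, C_1 ≅ Z^5.

The boundary map ∂_1: C_1 → C_0 sends each edge [p,q] (with p < q) to q − p. For instance
  ∂cd = d − c.
As a 5×5 matrix over Z this has rank 4, with invariant factors (1,1,1,1).

Reading off H_k = ker ∂_k / im ∂_{k+1}:

  H_0: rank C_0 − rank ∂_1 = 5 − 4 = 1, and the invariant factors of ∂_1 are all 1, so H_0 = Z.
  H_1: rank ker ∂_1 − rank ∂_2 = (5 − 4) − 0 = 1, and there is no ∂_2, so H_1 = Z.

H_0 = Z,  H_1 = Z.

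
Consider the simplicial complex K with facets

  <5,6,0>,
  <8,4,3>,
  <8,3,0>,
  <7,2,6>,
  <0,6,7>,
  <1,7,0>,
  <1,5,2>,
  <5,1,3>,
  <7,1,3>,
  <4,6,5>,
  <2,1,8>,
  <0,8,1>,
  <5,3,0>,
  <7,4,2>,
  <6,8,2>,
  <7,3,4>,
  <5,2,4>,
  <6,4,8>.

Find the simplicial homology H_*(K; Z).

We work with the vertex ordering 0 < 1 < 2 < 3 < 4 < 5 < 6 < 7 < 8. The simplices of K, each written with vertices in increasing order, are:

  0-simplices (9): [0], [1], [2], [3], [4], [5], [6], [7], [8]
  1-simplices (27): (27 of them)
  2-simplices (18): [0,1,7], [0,1,8], [0,3,5], [0,3,8], [0,5,6], [0,6,7], [1,2,5], [1,2,8], [1,3,5], [1,3,7], [2,4,5], [2,4,7], [2,6,7], [2,6,8], [3,4,7], [3,4,8], [4,5,6], [4,6,8]

giving chain groups C_0 ≅ Z^9, C_1 ≅ Z^27, C_2 ≅ Z^18.

∂_1: C_1 → C_0 sends each edge [p,q] (with p < q) to q − p. For instance
  ∂[6,8] = [8] − [6].
As a 9×27 matrix over Z this has rank 8, with invariant factors (1,1,1,1,1,1,1,1).

The boundary map ∂_2: C_2 → C_1 acts by ∂[p,q,r] = [q,r] − [p,r] + [p,q]. For instance
  ∂[2,6,8] = [6,8] − [2,8] + [2,6],
  ∂[0,3,5] = [3,5] − [0,5] + [0,3].
The 27×18 boundary matrix has rank 18 and Smith normal form diag(1,1,1,1,1,1,1,1,1,1,1,1,1,1,1,1,1,2).

Now H_k = ker ∂_k / im ∂_{k+1}, so:

  H_0: rank C_0 − rank ∂_1 = 9 − 8 = 1, and the invariant factors of ∂_1 are all 1, so H_0 = Z.
  H_1: rank ker ∂_1 − rank ∂_2 = (27 − 8) − 18 = 1, and ∂_2 has invariant factor 2 > 1, so H_1 = Z ⊕ Z/2.
  H_2: rank ker ∂_2 − rank ∂_3 = (18 − 18) − 0 = 0, and there is no ∂_3, so H_2 = 0.

As a check, the Euler characteristic is 9 − 27 + 18 = 0, which agrees with 1 − 1 + 0 = 0.

H_0 = Z,  H_1 = Z ⊕ Z/2,  H_2 = 0.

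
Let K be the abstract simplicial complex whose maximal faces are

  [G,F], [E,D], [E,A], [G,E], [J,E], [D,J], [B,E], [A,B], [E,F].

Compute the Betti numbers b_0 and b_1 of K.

b_0 = 1, b_1 = 3.

We work with the vertex ordering A < B < D < E < F < G < J. The simplices of K, each written with vertices in increasing order, are:

  0-simplices (7): A, B, D, E, F, G, J
  1-simplices (9): AB, AE, BE, DE, DJ, EF, EG, EJ, FG

giving chain groups C_0 ≅ Z^7, C_1 ≅ Z^9.

∂_1: C_1 → C_0 maps an edge to its endpoints' difference, ∂[p,q] = q − p.
As a 7×9 matrix over Z this has rank 6, with invariant factors (1,1,1,1,1,1).

Computing H_k = (kernel of ∂_k) / (image of ∂_{k+1}):

  H_0: rank C_0 − rank ∂_1 = 7 − 6 = 1, and the invariant factors of ∂_1 are all 1, so H_0 = Z.
  H_1: rank ker ∂_1 − rank ∂_2 = (9 − 6) − 0 = 3, and there is no ∂_2, so H_1 = Z^3.

As a check, the Euler characteristic is 7 − 9 = -2, which agrees with 1 − 3 = -2.
(K is a triangulation of a wedge of 3 circles.)

Hence the Betti numbers are b_0 = 1, b_1 = 3.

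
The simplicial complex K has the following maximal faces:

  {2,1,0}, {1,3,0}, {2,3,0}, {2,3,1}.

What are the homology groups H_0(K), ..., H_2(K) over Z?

Fix the vertex order 0 < 1 < 2 < 3 and write every simplex with vertices in increasing order. Then dim K = 2 and the simplices of K are:

  0-simplices (4): [0], [1], [2], [3]
  1-simplices (6): [0,1], [0,2], [0,3], [1,2], [1,3], [2,3]
  2-simplices (4): [0,1,2], [0,1,3], [0,2,3], [1,2,3]

so the chain groups are C_0 ≅ Z^4, C_1 ≅ Z^6, C_2 ≅ Z^4.

∂_1: C_1 → C_0 sends each edge [p,q] (with p < q) to q − p.
The 4×6 boundary matrix has rank 3 and Smith normal form diag(1,1,1).

∂_2: C_2 → C_1 sends each 2-simplex [p,q,r] to [q,r] − [p,r] + [p,q]. For instance
  ∂[0,1,3] = [1,3] − [0,3] + [0,1],
  ∂[0,1,2] = [1,2] − [0,2] + [0,1].
The resulting 6×4 matrix has rank 3, and its Smith normal form has invariant factors (1,1,1).

From H_k ≅ ker(∂_k) / im(∂_{k+1}) we obtain:

  H_0: rank C_0 − rank ∂_1 = 4 − 3 = 1, and the invariant factors of ∂_1 are all 1, so H_0 = Z.
  H_1: rank ker ∂_1 − rank ∂_2 = (6 − 3) − 3 = 0, and the invariant factors of ∂_2 are all 1, so H_1 = 0.
  H_2: rank ker ∂_2 − rank ∂_3 = (4 − 3) − 0 = 1, and there is no ∂_3, so H_2 = Z.

As a check, the Euler characteristic is 4 − 6 + 4 = 2, which agrees with 1 − 0 + 1 = 2.

H_0 = Z,  H_1 = 0,  H_2 = Z.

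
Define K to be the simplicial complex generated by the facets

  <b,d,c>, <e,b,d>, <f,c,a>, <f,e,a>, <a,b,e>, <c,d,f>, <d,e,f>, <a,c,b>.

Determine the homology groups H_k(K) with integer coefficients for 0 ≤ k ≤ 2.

H_0 ≅ Z,  H_1 = 0,  H_2 ≅ Z.

We work with the vertex ordering a < b < c < d < e < f. The simplices of K, each written with vertices in increasing order, are:

  0-simplices (6): a, b, c, d, e, f
  1-simplices (12): ab, ac, ae, af, bc, bd, be, cd, cf, de, df, ef
  2-simplices (8): abc, abe, acf, aef, bcd, bde, cdf, def

Hence C_0 ≅ Z^6, C_1 ≅ Z^12, C_2 ≅ Z^8.

The boundary map ∂_1: C_1 → C_0 is given by ∂[p,q] = [q] − [p]. For instance
  ∂ef = f − e.
This gives a 6×12 integer matrix of rank 5; reducing to Smith normal form yields diagonal entries (1,1,1,1,1).

The boundary map ∂_2: C_2 → C_1 maps a triangle to the signed sum of its edges. For instance
  ∂bde = de − be + bd,
  ∂abc = bc − ac + ab.
The 12×8 boundary matrix has rank 7 and Smith normal form diag(1,1,1,1,1,1,1).

Reading off H_k = ker ∂_k / im ∂_{k+1}:

  H_0: rank C_0 − rank ∂_1 = 6 − 5 = 1, and the invariant factors of ∂_1 are all 1, so H_0 ≅ Z.
  H_1: rank ker ∂_1 − rank ∂_2 = (12 − 5) − 7 = 0, and the invariant factors of ∂_2 are all 1, so H_1 ≅ 0.
  H_2: rank ker ∂_2 − rank ∂_3 = (8 − 7) − 0 = 1, and there is no ∂_3, so H_2 ≅ Z.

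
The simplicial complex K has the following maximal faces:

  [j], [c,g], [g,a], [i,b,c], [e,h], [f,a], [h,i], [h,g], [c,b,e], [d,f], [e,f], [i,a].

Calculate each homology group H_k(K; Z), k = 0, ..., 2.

Take the total order a < b < c < d < e < f < g < h < i < j on the vertex set. Then K (dimension 2) consists of the simplices:

  0-simplices (10): a, b, c, d, e, f, g, h, i, j
  1-simplices (14): af, ag, ai, bc, be, bi, ce, cg, ci, df, ef, eh, gh, hi
  2-simplices (2): bce, bci

giving chain groups C_0 ≅ Z^10, C_1 ≅ Z^14, C_2 ≅ Z^2.

Boundary ∂_1: C_1 → C_0 sends each edge [p,q] (with p < q) to q − p.
The resulting 10×14 matrix has rank 8, and its Smith normal form has invariant factors (1,1,1,1,1,1,1,1).

The boundary map ∂_2: C_2 → C_1 acts by ∂[p,q,r] = [q,r] − [p,r] + [p,q]. For instance
  ∂bci = ci − bi + bc,
  ∂bce = ce − be + bc.
This gives a 14×2 integer matrix of rank 2; reducing to Smith normal form yields diagonal entries (1,1).

Computing H_k = (kernel of ∂_k) / (image of ∂_{k+1}):

  H_0: rank C_0 − rank ∂_1 = 10 − 8 = 2, and the invariant factors of ∂_1 are all 1, so H_0 ≅ Z^2.
  H_1: rank ker ∂_1 − rank ∂_2 = (14 − 8) − 2 = 4, and the invariant factors of ∂_2 are all 1, so H_1 ≅ Z^4.
  H_2: rank ker ∂_2 − rank ∂_3 = (2 − 2) − 0 = 0, and there is no ∂_3, so H_2 ≅ 0.

H_0 ≅ Z^2,  H_1 ≅ Z^4,  H_2 = 0.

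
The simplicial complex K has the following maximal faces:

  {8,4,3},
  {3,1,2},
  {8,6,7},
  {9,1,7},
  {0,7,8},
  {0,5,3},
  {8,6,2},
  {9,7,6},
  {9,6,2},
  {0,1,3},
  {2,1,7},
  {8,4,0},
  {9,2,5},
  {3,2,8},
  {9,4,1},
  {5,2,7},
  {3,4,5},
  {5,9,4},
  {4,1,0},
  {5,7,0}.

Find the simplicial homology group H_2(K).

H_2 = 0.

Take the total order 0 < 1 < 2 < 3 < 4 < 5 < 6 < 7 < 8 < 9 on the vertex set. Then K (dimension 2) consists of the simplices:

  0-simplices (10): [0], [1], [2], [3], [4], [5], [6], [7], [8], [9]
  1-simplices (30): (30 of them)
  2-simplices (20): (20 of them)

Hence C_0 ≅ Z^10, C_1 ≅ Z^30, C_2 ≅ Z^20.

The boundary map ∂_1: C_1 → C_0 is given by ∂[p,q] = [q] − [p]. For instance
  ∂[6,8] = [8] − [6].
This gives a 10×30 integer matrix of rank 9; reducing to Smith normal form yields diagonal entries (1,1,1,1,1,1,1,1,1).

Boundary ∂_2: C_2 → C_1 acts by ∂[p,q,r] = [q,r] − [p,r] + [p,q]. For instance
  ∂[2,6,9] = [6,9] − [2,9] + [2,6],
  ∂[6,7,9] = [7,9] − [6,9] + [6,7].
The 30×20 boundary matrix has rank 20 and Smith normal form diag(1,1,1,1,1,1,1,1,1,1,1,1,1,1,1,1,1,1,1,2).

Reading off H_k = ker ∂_k / im ∂_{k+1}:

  H_2: rank ker ∂_2 − rank ∂_3 = (20 − 20) − 0 = 0, and there is no ∂_3, so H_2 = 0.

(K is a triangulation of the Klein bottle.)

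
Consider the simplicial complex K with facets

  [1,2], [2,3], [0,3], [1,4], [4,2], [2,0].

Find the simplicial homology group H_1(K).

Take the total order 0 < 1 < 2 < 3 < 4 on the vertex set. Then K (dimension 1) consists of the simplices:

  0-simplices (5): [0], [1], [2], [3], [4]
  1-simplices (6): [0,2], [0,3], [1,2], [1,4], [2,3], [2,4]

giving chain groups C_0 ≅ Z^5, C_1 ≅ Z^6.

Boundary ∂_1: C_1 → C_0 maps an edge to its endpoints' difference, ∂[p,q] = q − p. For instance
  ∂[1,2] = [2] − [1].
The resulting 5×6 matrix has rank 4, and its Smith normal form has invariant factors (1,1,1,1).

From H_k ≅ ker(∂_k) / im(∂_{k+1}) we obtain:

  H_1: rank ker ∂_1 − rank ∂_2 = (6 − 4) − 0 = 2, and there is no ∂_2, so H_1 ≅ Z^2.

H_1 ≅ Z^2.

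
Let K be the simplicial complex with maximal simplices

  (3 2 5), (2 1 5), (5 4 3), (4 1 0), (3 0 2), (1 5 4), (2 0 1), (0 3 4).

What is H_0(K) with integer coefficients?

H_0 = Z.

We work with the vertex ordering 0 < 1 < 2 < 3 < 4 < 5. The simplices of K, each written with vertices in increasing order, are:

  0-simplices (6): [0], [1], [2], [3], [4], [5]
  1-simplices (12): [0,1], [0,2], [0,3], [0,4], [1,2], [1,4], [1,5], [2,3], [2,5], [3,4], [3,5], [4,5]
  2-simplices (8): [0,1,2], [0,1,4], [0,2,3], [0,3,4], [1,2,5], [1,4,5], [2,3,5], [3,4,5]

Hence C_0 ≅ Z^6, C_1 ≅ Z^12, C_2 ≅ Z^8.

∂_1: C_1 → C_0 maps an edge to its endpoints' difference, ∂[p,q] = q − p.
The 6×12 boundary matrix has rank 5 and Smith normal form diag(1,1,1,1,1).

∂_2: C_2 → C_1 acts by ∂[p,q,r] = [q,r] − [p,r] + [p,q]. For instance
  ∂[1,4,5] = [4,5] − [1,5] + [1,4],
  ∂[2,3,5] = [3,5] − [2,5] + [2,3].
The 12×8 boundary matrix has rank 7 and Smith normal form diag(1,1,1,1,1,1,1).

Computing H_k = (kernel of ∂_k) / (image of ∂_{k+1}):

  H_0: rank C_0 − rank ∂_1 = 6 − 5 = 1, and the invariant factors of ∂_1 are all 1, so H_0 = Z.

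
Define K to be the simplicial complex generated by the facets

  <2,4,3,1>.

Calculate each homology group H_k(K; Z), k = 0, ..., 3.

Take the total order 1 < 2 < 3 < 4 on the vertex set. Then K (dimension 3) consists of the simplices:

  0-simplices (4): [1], [2], [3], [4]
  1-simplices (6): [1,2], [1,3], [1,4], [2,3], [2,4], [3,4]
  2-simplices (4): [1,2,3], [1,2,4], [1,3,4], [2,3,4]
  3-simplices (1): [1,2,3,4]

so the chain groups are C_0 ≅ Z^4, C_1 ≅ Z^6, C_2 ≅ Z^4, C_3 ≅ Z^1.

The boundary map ∂_1: C_1 → C_0 is given by ∂[p,q] = [q] − [p]. For instance
  ∂[1,3] = [3] − [1].
The resulting 4×6 matrix has rank 3, and its Smith normal form has invariant factors (1,1,1).

∂_2: C_2 → C_1 acts by ∂[p,q,r] = [q,r] − [p,r] + [p,q]. For instance
  ∂[1,3,4] = [3,4] − [1,4] + [1,3],
  ∂[1,2,4] = [2,4] − [1,4] + [1,2].
The 6×4 boundary matrix has rank 3 and Smith normal form diag(1,1,1).

∂_3: C_3 → C_2 sends each 3-simplex σ to the alternating sum Σ_i (−1)^i (σ with its i-th vertex removed). For instance
  ∂[1,2,3,4] = [2,3,4] − [1,3,4] + [1,2,4] − [1,2,3].
As a 4×1 matrix over Z this has rank 1, with invariant factors (1).

Computing H_k = (kernel of ∂_k) / (image of ∂_{k+1}):

  H_0: rank C_0 − rank ∂_1 = 4 − 3 = 1, and the invariant factors of ∂_1 are all 1, so H_0 = Z.
  H_1: rank ker ∂_1 − rank ∂_2 = (6 − 3) − 3 = 0, and the invariant factors of ∂_2 are all 1, so H_1 = 0.
  H_2: rank ker ∂_2 − rank ∂_3 = (4 − 3) − 1 = 0, and the invariant factors of ∂_3 are all 1, so H_2 = 0.
  H_3: rank ker ∂_3 − rank ∂_4 = (1 − 1) − 0 = 0, and there is no ∂_4, so H_3 = 0.

H_0 ≅ Z,  H_1 = 0,  H_2 = 0,  H_3 = 0.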